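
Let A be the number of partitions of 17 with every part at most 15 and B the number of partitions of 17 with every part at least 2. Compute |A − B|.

229

Partitions of 17 with every part at most 15: 295.
Partitions of 17 with every part at least 2: 66.
|295 − 66| = 229.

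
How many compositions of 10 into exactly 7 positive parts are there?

84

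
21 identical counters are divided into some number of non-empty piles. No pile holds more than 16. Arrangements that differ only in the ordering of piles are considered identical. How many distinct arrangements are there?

Enumerating by decreasing first part gives 780 partitions in all.

780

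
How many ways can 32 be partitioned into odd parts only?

Systematic enumeration (by largest part, then next-largest, …) yields 390.

390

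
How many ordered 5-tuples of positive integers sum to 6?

5

Place 4 bars in the 5 internal gaps of a row of 6 dots: C(5,4) = 5.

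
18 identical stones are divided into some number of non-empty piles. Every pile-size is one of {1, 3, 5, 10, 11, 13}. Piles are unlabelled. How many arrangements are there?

29

A partial list (first 12 by largest part):
13, 5
13, 3, 1, 1
13, 1, 1, 1, 1, 1
11, 5, 1, 1
11, 3, 3, 1
11, 3, 1, 1, 1, 1
11, 1, 1, 1, 1, 1, 1, 1
10, 5, 3
10, 5, 1, 1, 1
10, 3, 3, 1, 1
10, 3, 1, 1, 1, 1, 1
10, 1, 1, 1, 1, 1, 1, 1, 1
…and 17 more, for 29 total.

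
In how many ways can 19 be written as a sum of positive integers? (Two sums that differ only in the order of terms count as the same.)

490

Enumerating by decreasing first part gives 490 partitions in all.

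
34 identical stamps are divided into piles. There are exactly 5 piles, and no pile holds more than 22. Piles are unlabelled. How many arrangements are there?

Enumerating by decreasing first part gives 565 partitions in all.

565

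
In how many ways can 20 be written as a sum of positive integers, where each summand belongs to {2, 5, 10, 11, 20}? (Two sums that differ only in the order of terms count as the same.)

They are:
20
11,5,2,2
10,10
10,5,5
10,2,2,2,2,2
5,5,5,5
5,5,2,2,2,2,2
2,2,2,2,2,2,2,2,2,2

8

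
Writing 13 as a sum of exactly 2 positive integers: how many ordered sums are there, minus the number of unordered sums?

Compositions: C(12,1) = 12.
Unordered (partitions into 2 parts): 6.
Difference: 12 − 6 = 6.

6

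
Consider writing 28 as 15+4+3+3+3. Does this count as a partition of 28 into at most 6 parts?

The parts sum to 28, and the condition 'there are at most 6 summands' holds.

Yes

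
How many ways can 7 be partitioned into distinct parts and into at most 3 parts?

They are:
7
6,1
5,2
4,3
4,2,1

5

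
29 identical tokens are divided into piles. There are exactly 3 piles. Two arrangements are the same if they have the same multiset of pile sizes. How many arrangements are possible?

70

A partial list (first 12 by largest part):
27+1+1
26+2+1
25+3+1
25+2+2
24+4+1
24+3+2
23+5+1
23+4+2
23+3+3
22+6+1
22+5+2
22+4+3
…and 58 more, for 70 total.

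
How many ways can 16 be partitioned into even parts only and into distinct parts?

They are:
16
2+14
4+12
6+10
2+4+10
2+6+8

6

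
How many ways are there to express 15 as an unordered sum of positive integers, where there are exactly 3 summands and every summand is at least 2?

The partitions of 15 that satisfy the conditions:
11 + 2 + 2
10 + 3 + 2
9 + 4 + 2
9 + 3 + 3
8 + 5 + 2
8 + 4 + 3
7 + 6 + 2
7 + 5 + 3
7 + 4 + 4
6 + 6 + 3
6 + 5 + 4
5 + 5 + 5
Counting gives 12.

12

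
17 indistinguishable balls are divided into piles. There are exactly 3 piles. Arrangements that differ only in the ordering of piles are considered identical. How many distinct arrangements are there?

24

Listing the qualifying partitions of 17:
15 + 1 + 1
14 + 2 + 1
13 + 3 + 1
13 + 2 + 2
12 + 4 + 1
12 + 3 + 2
11 + 5 + 1
11 + 4 + 2
11 + 3 + 3
10 + 6 + 1
10 + 5 + 2
10 + 4 + 3
9 + 7 + 1
9 + 6 + 2
9 + 5 + 3
9 + 4 + 4
8 + 8 + 1
8 + 7 + 2
8 + 6 + 3
8 + 5 + 4
7 + 7 + 3
7 + 6 + 4
7 + 5 + 5
6 + 6 + 5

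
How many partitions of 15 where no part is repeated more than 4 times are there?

127

Enumerating by decreasing first part gives 127 partitions in all.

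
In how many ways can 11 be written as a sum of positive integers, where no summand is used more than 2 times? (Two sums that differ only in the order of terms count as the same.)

There are too many to list fully; the first 12 (by largest part) are:
11
1,10
2,9
1,1,9
3,8
1,2,8
4,7
1,3,7
2,2,7
1,1,2,7
5,6
1,4,6
…and 15 more, for 27 total.

27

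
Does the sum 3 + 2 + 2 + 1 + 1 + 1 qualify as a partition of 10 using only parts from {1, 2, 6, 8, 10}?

No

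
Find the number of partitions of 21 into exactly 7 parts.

105

Systematic enumeration (by largest part, then next-largest, …) yields 105.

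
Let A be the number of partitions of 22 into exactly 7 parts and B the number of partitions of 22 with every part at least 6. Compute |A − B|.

Partitions of 22 into exactly 7 parts: 131.
Partitions of 22 with every part at least 6: 11.
|131 − 11| = 120.

120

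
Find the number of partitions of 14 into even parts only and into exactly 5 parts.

2

They are:
6 + 2 + 2 + 2 + 2
4 + 4 + 2 + 2 + 2
Counting gives 2.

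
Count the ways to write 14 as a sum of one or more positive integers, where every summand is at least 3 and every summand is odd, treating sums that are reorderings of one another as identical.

The partitions of 14 that satisfy the conditions:
11, 3
9, 5
7, 7
5, 3, 3, 3

4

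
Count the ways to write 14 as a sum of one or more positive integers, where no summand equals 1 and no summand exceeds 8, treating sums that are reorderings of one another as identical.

27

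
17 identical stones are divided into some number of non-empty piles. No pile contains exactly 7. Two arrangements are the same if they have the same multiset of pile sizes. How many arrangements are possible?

255

A full systematic count gives 255.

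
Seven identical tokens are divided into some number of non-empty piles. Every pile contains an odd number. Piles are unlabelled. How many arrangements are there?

5

The partitions of 7 that satisfy the conditions:
7
5,1,1
3,3,1
3,1,1,1,1
1,1,1,1,1,1,1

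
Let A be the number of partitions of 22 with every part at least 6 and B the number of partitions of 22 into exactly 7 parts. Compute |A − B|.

120

Partitions of 22 with every part at least 6: 11.
Partitions of 22 into exactly 7 parts: 131.
|11 − 131| = 120.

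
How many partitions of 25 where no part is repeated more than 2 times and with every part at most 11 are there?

Enumerating by decreasing first part gives 325 partitions in all.

325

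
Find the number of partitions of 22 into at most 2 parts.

12

The partitions of 22 that satisfy the conditions:
22
21 + 1
20 + 2
19 + 3
18 + 4
17 + 5
16 + 6
15 + 7
14 + 8
13 + 9
12 + 10
11 + 11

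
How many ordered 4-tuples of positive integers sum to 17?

Equivalently, choose which 3 of the 16 gaps become plus signs: C(16,3) = 560.

560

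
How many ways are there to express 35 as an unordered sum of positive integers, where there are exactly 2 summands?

The partitions of 35 that satisfy the conditions:
34+1
33+2
32+3
31+4
30+5
29+6
28+7
27+8
26+9
25+10
24+11
23+12
22+13
21+14
20+15
19+16
18+17
Counting gives 17.

17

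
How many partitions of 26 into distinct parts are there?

165

There are 165 such partitions.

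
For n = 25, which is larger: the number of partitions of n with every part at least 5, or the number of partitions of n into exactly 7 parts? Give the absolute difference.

Partitions of 25 with every part at least 5: 30.
Partitions of 25 into exactly 7 parts: 248.
|30 − 248| = 218.

218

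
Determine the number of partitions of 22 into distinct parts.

Enumerating by decreasing first part gives 89 partitions in all.

89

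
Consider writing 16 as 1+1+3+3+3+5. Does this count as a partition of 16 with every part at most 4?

No

The parts sum to 16, and the condition 'no summand exceeds 4' is violated.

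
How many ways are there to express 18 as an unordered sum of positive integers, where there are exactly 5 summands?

There are too many to list fully; the first 12 (by largest part) are:
1+1+1+1+14
1+1+1+2+13
1+1+1+3+12
1+1+2+2+12
1+1+1+4+11
1+1+2+3+11
1+2+2+2+11
1+1+1+5+10
1+1+2+4+10
1+1+3+3+10
1+2+2+3+10
2+2+2+2+10
…and 45 more, for 57 total.

57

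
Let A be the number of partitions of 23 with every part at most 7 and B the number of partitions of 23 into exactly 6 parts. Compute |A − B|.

455

Partitions of 23 with every part at most 7: 618.
Partitions of 23 into exactly 6 parts: 163.
|618 − 163| = 455.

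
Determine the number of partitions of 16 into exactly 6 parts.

35

There are too many to list fully; the first 12 (by largest part) are:
11 + 1 + 1 + 1 + 1 + 1
10 + 2 + 1 + 1 + 1 + 1
9 + 3 + 1 + 1 + 1 + 1
9 + 2 + 2 + 1 + 1 + 1
8 + 4 + 1 + 1 + 1 + 1
8 + 3 + 2 + 1 + 1 + 1
8 + 2 + 2 + 2 + 1 + 1
7 + 5 + 1 + 1 + 1 + 1
7 + 4 + 2 + 1 + 1 + 1
7 + 3 + 3 + 1 + 1 + 1
7 + 3 + 2 + 2 + 1 + 1
7 + 2 + 2 + 2 + 2 + 1
…and 23 more, for 35 total.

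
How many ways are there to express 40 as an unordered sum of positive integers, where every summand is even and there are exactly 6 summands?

A full systematic count gives 90.

90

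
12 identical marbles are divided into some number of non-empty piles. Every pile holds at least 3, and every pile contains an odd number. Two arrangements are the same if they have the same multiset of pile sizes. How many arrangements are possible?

3

The partitions of 12 that satisfy the conditions:
3+9
5+7
3+3+3+3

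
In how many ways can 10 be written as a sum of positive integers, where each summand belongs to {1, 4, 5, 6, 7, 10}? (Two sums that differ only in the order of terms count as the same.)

10

Enumerating:
10
7 + 1 + 1 + 1
6 + 4
6 + 1 + 1 + 1 + 1
5 + 5
5 + 4 + 1
5 + 1 + 1 + 1 + 1 + 1
4 + 4 + 1 + 1
4 + 1 + 1 + 1 + 1 + 1 + 1
1 + 1 + 1 + 1 + 1 + 1 + 1 + 1 + 1 + 1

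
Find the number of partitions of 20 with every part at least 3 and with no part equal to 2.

49

A partial list (first 12 by largest part):
20
17 + 3
16 + 4
15 + 5
14 + 6
14 + 3 + 3
13 + 7
13 + 4 + 3
12 + 8
12 + 5 + 3
12 + 4 + 4
11 + 9
…and 37 more, for 49 total.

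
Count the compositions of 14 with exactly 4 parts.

286

A composition of 14 into 4 positive parts is chosen by placing 3 dividers among the 13 gaps between 14 units: C(13,3) = 286.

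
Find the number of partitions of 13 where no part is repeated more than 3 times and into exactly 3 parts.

14

They are:
11 + 1 + 1
10 + 2 + 1
9 + 3 + 1
9 + 2 + 2
8 + 4 + 1
8 + 3 + 2
7 + 5 + 1
7 + 4 + 2
7 + 3 + 3
6 + 6 + 1
6 + 5 + 2
6 + 4 + 3
5 + 5 + 3
5 + 4 + 4
That's 14 in total.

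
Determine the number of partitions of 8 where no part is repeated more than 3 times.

Enumerating:
8
7,1
6,2
6,1,1
5,3
5,2,1
5,1,1,1
4,4
4,3,1
4,2,2
4,2,1,1
3,3,2
3,3,1,1
3,2,2,1
3,2,1,1,1
2,2,2,1,1
Counting gives 16.

16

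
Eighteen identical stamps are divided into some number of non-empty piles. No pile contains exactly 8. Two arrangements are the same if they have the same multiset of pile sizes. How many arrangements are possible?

343

Direct enumeration gives 343 partitions.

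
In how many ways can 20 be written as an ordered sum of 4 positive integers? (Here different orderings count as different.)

By stars and bars with positive parts, the count is C(19,3) = 969.

969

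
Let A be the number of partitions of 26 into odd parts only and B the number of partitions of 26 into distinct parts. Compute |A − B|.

Partitions of 26 into odd parts only: 165.
Partitions of 26 into distinct parts: 165.
|165 − 165| = 0.

0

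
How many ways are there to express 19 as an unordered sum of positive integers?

There are 490 such partitions.

490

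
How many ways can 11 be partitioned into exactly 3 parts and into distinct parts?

5

Listing the qualifying partitions of 11:
8, 2, 1
7, 3, 1
6, 4, 1
6, 3, 2
5, 4, 2
Counting gives 5.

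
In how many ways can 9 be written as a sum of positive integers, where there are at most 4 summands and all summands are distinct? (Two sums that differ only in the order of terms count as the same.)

The partitions of 9 that satisfy the conditions:
9
8, 1
7, 2
6, 3
6, 2, 1
5, 4
5, 3, 1
4, 3, 2
That's 8 in total.

8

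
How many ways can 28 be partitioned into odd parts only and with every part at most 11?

147

Enumerating by decreasing first part gives 147 partitions in all.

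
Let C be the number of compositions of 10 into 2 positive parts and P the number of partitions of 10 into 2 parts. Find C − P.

4

Compositions: C(9,1) = 9.
Partitions of 10 into exactly 2 parts: 5.
Difference: 9 − 5 = 4.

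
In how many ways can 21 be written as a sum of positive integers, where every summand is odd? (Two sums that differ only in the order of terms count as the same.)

76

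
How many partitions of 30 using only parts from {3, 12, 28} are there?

The partitions of 30 that satisfy the conditions:
3 + 3 + 12 + 12
3 + 3 + 3 + 3 + 3 + 3 + 12
3 + 3 + 3 + 3 + 3 + 3 + 3 + 3 + 3 + 3
Counting gives 3.

3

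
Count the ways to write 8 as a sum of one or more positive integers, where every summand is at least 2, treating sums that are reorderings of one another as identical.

Enumerating:
8
6 + 2
5 + 3
4 + 4
4 + 2 + 2
3 + 3 + 2
2 + 2 + 2 + 2
Counting gives 7.

7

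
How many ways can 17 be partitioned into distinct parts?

A partial list (first 12 by largest part):
17
16 + 1
15 + 2
14 + 3
14 + 2 + 1
13 + 4
13 + 3 + 1
12 + 5
12 + 4 + 1
12 + 3 + 2
11 + 6
11 + 5 + 1
…and 26 more, for 38 total.

38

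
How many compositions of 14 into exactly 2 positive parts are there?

13

Place 1 bars in the 13 internal gaps of a row of 14 dots: C(13,1) = 13.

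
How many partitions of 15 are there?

176

Systematic enumeration (by largest part, then next-largest, …) yields 176.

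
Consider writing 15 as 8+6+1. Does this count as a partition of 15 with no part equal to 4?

The parts sum to 15, and the condition 'no summand equals 4' holds.

Yes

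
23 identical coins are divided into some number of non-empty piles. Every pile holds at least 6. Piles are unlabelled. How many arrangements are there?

Enumerating:
23
17 + 6
16 + 7
15 + 8
14 + 9
13 + 10
12 + 11
11 + 6 + 6
10 + 7 + 6
9 + 8 + 6
9 + 7 + 7
8 + 8 + 7
That's 12 in total.

12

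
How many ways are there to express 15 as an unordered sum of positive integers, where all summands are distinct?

27

A partial list (first 12 by largest part):
15
1+14
2+13
3+12
1+2+12
4+11
1+3+11
5+10
1+4+10
2+3+10
6+9
1+5+9
…and 15 more, for 27 total.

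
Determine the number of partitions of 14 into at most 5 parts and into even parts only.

13

The partitions of 14 that satisfy the conditions:
14
12+2
10+4
10+2+2
8+6
8+4+2
8+2+2+2
6+6+2
6+4+4
6+4+2+2
6+2+2+2+2
4+4+4+2
4+4+2+2+2
Counting gives 13.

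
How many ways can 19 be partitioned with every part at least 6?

The partitions of 19 that satisfy the conditions:
19
13,6
12,7
11,8
10,9
7,6,6
Counting gives 6.

6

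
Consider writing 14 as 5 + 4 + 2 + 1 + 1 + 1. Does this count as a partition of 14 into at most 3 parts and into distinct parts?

The parts sum to 14, and the condition 'there are at most 3 summands' is violated.

No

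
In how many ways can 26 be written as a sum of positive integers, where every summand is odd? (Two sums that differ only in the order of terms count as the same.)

165

A full systematic count gives 165.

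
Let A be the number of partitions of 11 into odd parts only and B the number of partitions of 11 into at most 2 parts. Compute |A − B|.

6

Partitions of 11 into odd parts only: 12.
Partitions of 11 into at most 2 parts: 6.
|12 − 6| = 6.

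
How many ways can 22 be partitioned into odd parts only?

Counting exhaustively, 89 partitions satisfy the conditions.

89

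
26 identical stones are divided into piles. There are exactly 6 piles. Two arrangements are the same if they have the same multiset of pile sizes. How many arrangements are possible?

Direct enumeration gives 282 partitions.

282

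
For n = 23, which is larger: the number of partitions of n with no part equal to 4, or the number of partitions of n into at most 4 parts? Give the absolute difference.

Partitions of 23 with no part equal to 4: 765.
Partitions of 23 into at most 4 parts: 150.
|765 − 150| = 615.

615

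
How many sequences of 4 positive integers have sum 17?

A composition of 17 into 4 positive parts is chosen by placing 3 dividers among the 16 gaps between 17 units: C(16,3) = 560.

560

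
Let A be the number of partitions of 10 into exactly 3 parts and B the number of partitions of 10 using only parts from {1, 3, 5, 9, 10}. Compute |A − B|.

1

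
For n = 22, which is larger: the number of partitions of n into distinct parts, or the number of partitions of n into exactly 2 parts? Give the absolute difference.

78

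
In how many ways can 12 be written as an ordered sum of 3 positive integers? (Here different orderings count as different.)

55

Place 2 bars in the 11 internal gaps of a row of 12 dots: C(11,2) = 55.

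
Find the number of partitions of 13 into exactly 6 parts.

14

They are:
8+1+1+1+1+1
7+2+1+1+1+1
6+3+1+1+1+1
6+2+2+1+1+1
5+4+1+1+1+1
5+3+2+1+1+1
5+2+2+2+1+1
4+4+2+1+1+1
4+3+3+1+1+1
4+3+2+2+1+1
4+2+2+2+2+1
3+3+3+2+1+1
3+3+2+2+2+1
3+2+2+2+2+2
Counting gives 14.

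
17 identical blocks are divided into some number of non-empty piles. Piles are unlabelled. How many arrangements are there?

Direct enumeration gives 297 partitions.

297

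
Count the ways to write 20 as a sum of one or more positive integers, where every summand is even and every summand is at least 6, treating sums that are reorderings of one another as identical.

5

The partitions of 20 that satisfy the conditions:
20
14, 6
12, 8
10, 10
8, 6, 6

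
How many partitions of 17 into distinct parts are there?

A partial list (first 12 by largest part):
17
16 + 1
15 + 2
14 + 3
14 + 2 + 1
13 + 4
13 + 3 + 1
12 + 5
12 + 4 + 1
12 + 3 + 2
11 + 6
11 + 5 + 1
…and 26 more, for 38 total.

38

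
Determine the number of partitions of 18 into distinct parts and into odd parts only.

5

They are:
17+1
15+3
13+5
11+7
9+5+3+1
Counting gives 5.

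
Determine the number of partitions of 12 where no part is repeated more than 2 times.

A partial list (first 12 by largest part):
12
11 + 1
10 + 2
10 + 1 + 1
9 + 3
9 + 2 + 1
8 + 4
8 + 3 + 1
8 + 2 + 2
8 + 2 + 1 + 1
7 + 5
7 + 4 + 1
…and 24 more, for 36 total.

36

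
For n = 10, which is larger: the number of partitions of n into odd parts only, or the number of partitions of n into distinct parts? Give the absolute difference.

Partitions of 10 into odd parts only: 10.
Partitions of 10 into distinct parts: 10.
|10 − 10| = 0.

0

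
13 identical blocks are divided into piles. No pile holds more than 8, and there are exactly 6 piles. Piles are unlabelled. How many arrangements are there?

14

The partitions of 13 that satisfy the conditions:
1,1,1,1,1,8
1,1,1,1,2,7
1,1,1,1,3,6
1,1,1,2,2,6
1,1,1,1,4,5
1,1,1,2,3,5
1,1,2,2,2,5
1,1,1,2,4,4
1,1,1,3,3,4
1,1,2,2,3,4
1,2,2,2,2,4
1,1,2,3,3,3
1,2,2,2,3,3
2,2,2,2,2,3
That's 14 in total.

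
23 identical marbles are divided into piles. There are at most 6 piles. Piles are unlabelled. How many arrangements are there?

454

There are 454 such partitions.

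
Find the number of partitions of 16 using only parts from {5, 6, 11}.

2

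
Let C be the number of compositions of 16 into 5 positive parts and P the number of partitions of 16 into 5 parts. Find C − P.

Compositions: C(15,4) = 1365.
Unordered (partitions into 5 parts): 37.
Difference: 1365 − 37 = 1328.

1328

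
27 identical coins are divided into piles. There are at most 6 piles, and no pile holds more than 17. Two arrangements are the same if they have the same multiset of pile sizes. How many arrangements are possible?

728

Systematic enumeration (by largest part, then next-largest, …) yields 728.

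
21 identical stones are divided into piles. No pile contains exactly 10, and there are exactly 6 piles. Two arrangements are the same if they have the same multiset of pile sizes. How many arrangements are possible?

There are 100 such partitions.

100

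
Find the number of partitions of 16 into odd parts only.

A partial list (first 12 by largest part):
15+1
13+3
13+1+1+1
11+5
11+3+1+1
11+1+1+1+1+1
9+7
9+5+1+1
9+3+3+1
9+3+1+1+1+1
9+1+1+1+1+1+1+1
7+7+1+1
…and 20 more, for 32 total.

32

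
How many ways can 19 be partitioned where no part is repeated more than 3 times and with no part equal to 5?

There are 176 such partitions.

176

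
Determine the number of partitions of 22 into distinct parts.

89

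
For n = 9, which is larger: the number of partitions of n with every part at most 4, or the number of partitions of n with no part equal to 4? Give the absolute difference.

5

Partitions of 9 with every part at most 4: 18.
Partitions of 9 with no part equal to 4: 23.
|18 − 23| = 5.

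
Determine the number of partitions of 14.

Counting exhaustively, 135 partitions satisfy the conditions.

135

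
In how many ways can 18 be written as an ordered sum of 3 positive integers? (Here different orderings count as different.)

Place 2 bars in the 17 internal gaps of a row of 18 dots: C(17,2) = 136.

136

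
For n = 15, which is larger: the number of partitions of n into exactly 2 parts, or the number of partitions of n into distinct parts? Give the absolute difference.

20

Partitions of 15 into exactly 2 parts: 7.
Partitions of 15 into distinct parts: 27.
|7 − 27| = 20.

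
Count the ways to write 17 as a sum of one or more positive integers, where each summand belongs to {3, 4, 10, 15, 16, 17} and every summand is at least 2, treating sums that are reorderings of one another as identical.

3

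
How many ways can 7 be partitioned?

15

They are:
7
1, 6
2, 5
1, 1, 5
3, 4
1, 2, 4
1, 1, 1, 4
1, 3, 3
2, 2, 3
1, 1, 2, 3
1, 1, 1, 1, 3
1, 2, 2, 2
1, 1, 1, 2, 2
1, 1, 1, 1, 1, 2
1, 1, 1, 1, 1, 1, 1
That's 15 in total.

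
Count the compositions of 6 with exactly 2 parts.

5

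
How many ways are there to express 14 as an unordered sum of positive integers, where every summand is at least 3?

13

They are:
14
11+3
10+4
9+5
8+6
8+3+3
7+7
7+4+3
6+5+3
6+4+4
5+5+4
5+3+3+3
4+4+3+3
Counting gives 13.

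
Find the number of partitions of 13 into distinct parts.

18

They are:
13
12,1
11,2
10,3
10,2,1
9,4
9,3,1
8,5
8,4,1
8,3,2
7,6
7,5,1
7,4,2
7,3,2,1
6,5,2
6,4,3
6,4,2,1
5,4,3,1
That's 18 in total.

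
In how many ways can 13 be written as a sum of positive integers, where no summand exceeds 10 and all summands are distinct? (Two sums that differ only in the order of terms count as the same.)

Enumerating:
3, 10
1, 2, 10
4, 9
1, 3, 9
5, 8
1, 4, 8
2, 3, 8
6, 7
1, 5, 7
2, 4, 7
1, 2, 3, 7
2, 5, 6
3, 4, 6
1, 2, 4, 6
1, 3, 4, 5

15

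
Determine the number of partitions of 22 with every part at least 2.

Systematic enumeration (by largest part, then next-largest, …) yields 210.

210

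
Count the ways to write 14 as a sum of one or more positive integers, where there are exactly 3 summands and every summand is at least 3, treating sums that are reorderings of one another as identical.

Enumerating:
8, 3, 3
7, 4, 3
6, 5, 3
6, 4, 4
5, 5, 4

5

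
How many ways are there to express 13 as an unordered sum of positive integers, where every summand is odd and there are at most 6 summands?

Listing the qualifying partitions of 13:
13
11, 1, 1
9, 3, 1
9, 1, 1, 1, 1
7, 5, 1
7, 3, 3
7, 3, 1, 1, 1
5, 5, 3
5, 5, 1, 1, 1
5, 3, 3, 1, 1
3, 3, 3, 3, 1

11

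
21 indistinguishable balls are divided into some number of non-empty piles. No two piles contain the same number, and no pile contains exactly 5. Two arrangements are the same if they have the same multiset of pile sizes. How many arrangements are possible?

A partial list (first 12 by largest part):
21
20+1
19+2
18+3
18+2+1
17+4
17+3+1
16+4+1
16+3+2
15+6
15+4+2
15+3+2+1
…and 41 more, for 53 total.

53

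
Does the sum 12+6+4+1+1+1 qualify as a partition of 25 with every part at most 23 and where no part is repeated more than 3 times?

The parts sum to 25, and the condition 'no summand exceeds 23' holds; the condition 'no summand is used more than 3 times' holds.

Yes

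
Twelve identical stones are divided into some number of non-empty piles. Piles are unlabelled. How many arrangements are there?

77

Systematic enumeration (by largest part, then next-largest, …) yields 77.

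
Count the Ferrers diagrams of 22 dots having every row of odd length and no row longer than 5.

23

They are:
5,5,5,5,1,1
5,5,5,3,3,1
5,5,5,3,1,1,1,1
5,5,5,1,1,1,1,1,1,1
5,5,3,3,3,3
5,5,3,3,3,1,1,1
5,5,3,3,1,1,1,1,1,1
5,5,3,1,1,1,1,1,1,1,1,1
5,5,1,1,1,1,1,1,1,1,1,1,1,1
5,3,3,3,3,3,1,1
5,3,3,3,3,1,1,1,1,1
5,3,3,3,1,1,1,1,1,1,1,1
5,3,3,1,1,1,1,1,1,1,1,1,1,1
5,3,1,1,1,1,1,1,1,1,1,1,1,1,1,1
5,1,1,1,1,1,1,1,1,1,1,1,1,1,1,1,1,1
3,3,3,3,3,3,3,1
3,3,3,3,3,3,1,1,1,1
3,3,3,3,3,1,1,1,1,1,1,1
3,3,3,3,1,1,1,1,1,1,1,1,1,1
3,3,3,1,1,1,1,1,1,1,1,1,1,1,1,1
3,3,1,1,1,1,1,1,1,1,1,1,1,1,1,1,1,1
3,1,1,1,1,1,1,1,1,1,1,1,1,1,1,1,1,1,1,1
1,1,1,1,1,1,1,1,1,1,1,1,1,1,1,1,1,1,1,1,1,1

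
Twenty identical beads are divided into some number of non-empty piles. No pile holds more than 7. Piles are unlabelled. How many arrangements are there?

364

Counting exhaustively, 364 partitions satisfy the conditions.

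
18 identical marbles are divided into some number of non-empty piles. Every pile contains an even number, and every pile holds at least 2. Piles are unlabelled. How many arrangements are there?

30

There are too many to list fully; the first 12 (by largest part) are:
18
16,2
14,4
14,2,2
12,6
12,4,2
12,2,2,2
10,8
10,6,2
10,4,4
10,4,2,2
10,2,2,2,2
…and 18 more, for 30 total.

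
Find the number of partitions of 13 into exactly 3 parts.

Listing the qualifying partitions of 13:
11,1,1
10,2,1
9,3,1
9,2,2
8,4,1
8,3,2
7,5,1
7,4,2
7,3,3
6,6,1
6,5,2
6,4,3
5,5,3
5,4,4
That's 14 in total.

14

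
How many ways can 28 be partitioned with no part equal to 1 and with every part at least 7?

18

Enumerating:
28
21, 7
20, 8
19, 9
18, 10
17, 11
16, 12
15, 13
14, 14
14, 7, 7
13, 8, 7
12, 9, 7
12, 8, 8
11, 10, 7
11, 9, 8
10, 10, 8
10, 9, 9
7, 7, 7, 7
That's 18 in total.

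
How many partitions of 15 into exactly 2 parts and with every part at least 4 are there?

They are:
4,11
5,10
6,9
7,8
Counting gives 4.

4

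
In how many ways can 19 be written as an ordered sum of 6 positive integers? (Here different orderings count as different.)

A composition of 19 into 6 positive parts is chosen by placing 5 dividers among the 18 gaps between 19 units: C(18,5) = 8568.

8568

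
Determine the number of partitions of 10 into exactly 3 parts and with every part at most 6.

6

Listing the qualifying partitions of 10:
6+3+1
6+2+2
5+4+1
5+3+2
4+4+2
4+3+3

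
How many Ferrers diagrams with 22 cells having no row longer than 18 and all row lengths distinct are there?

84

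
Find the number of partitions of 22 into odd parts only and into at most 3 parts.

6

Enumerating:
21+1
19+3
17+5
15+7
13+9
11+11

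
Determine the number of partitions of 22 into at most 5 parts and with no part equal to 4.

171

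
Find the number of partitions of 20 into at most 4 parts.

A full systematic count gives 108.

108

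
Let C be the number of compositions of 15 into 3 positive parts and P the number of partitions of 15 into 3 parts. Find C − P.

Ordered (compositions into 3 parts): C(14,2) = 91.
Unordered (partitions into 3 parts): 19.
Difference: 91 − 19 = 72.

72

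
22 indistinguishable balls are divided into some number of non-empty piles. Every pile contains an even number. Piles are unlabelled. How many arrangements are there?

A partial list (first 12 by largest part):
22
20+2
18+4
18+2+2
16+6
16+4+2
16+2+2+2
14+8
14+6+2
14+4+4
14+4+2+2
14+2+2+2+2
…and 44 more, for 56 total.

56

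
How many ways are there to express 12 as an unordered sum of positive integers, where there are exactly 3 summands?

12

They are:
10,1,1
9,2,1
8,3,1
8,2,2
7,4,1
7,3,2
6,5,1
6,4,2
6,3,3
5,5,2
5,4,3
4,4,4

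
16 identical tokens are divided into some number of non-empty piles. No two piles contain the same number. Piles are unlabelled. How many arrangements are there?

32

A partial list (first 12 by largest part):
16
15 + 1
14 + 2
13 + 3
13 + 2 + 1
12 + 4
12 + 3 + 1
11 + 5
11 + 4 + 1
11 + 3 + 2
10 + 6
10 + 5 + 1
…and 20 more, for 32 total.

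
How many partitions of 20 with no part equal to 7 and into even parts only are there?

42

There are too many to list fully; the first 12 (by largest part) are:
20
2+18
4+16
2+2+16
6+14
2+4+14
2+2+2+14
8+12
2+6+12
4+4+12
2+2+4+12
2+2+2+2+12
…and 30 more, for 42 total.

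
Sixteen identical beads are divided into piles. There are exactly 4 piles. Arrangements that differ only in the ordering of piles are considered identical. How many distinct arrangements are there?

34

There are too many to list fully; the first 12 (by largest part) are:
13 + 1 + 1 + 1
12 + 2 + 1 + 1
11 + 3 + 1 + 1
11 + 2 + 2 + 1
10 + 4 + 1 + 1
10 + 3 + 2 + 1
10 + 2 + 2 + 2
9 + 5 + 1 + 1
9 + 4 + 2 + 1
9 + 3 + 3 + 1
9 + 3 + 2 + 2
8 + 6 + 1 + 1
…and 22 more, for 34 total.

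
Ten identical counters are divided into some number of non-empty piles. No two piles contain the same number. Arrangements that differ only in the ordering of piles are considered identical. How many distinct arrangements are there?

Listing the qualifying partitions of 10:
10
9 + 1
8 + 2
7 + 3
7 + 2 + 1
6 + 4
6 + 3 + 1
5 + 4 + 1
5 + 3 + 2
4 + 3 + 2 + 1

10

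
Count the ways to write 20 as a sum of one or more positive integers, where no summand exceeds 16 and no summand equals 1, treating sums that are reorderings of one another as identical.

A full systematic count gives 134.

134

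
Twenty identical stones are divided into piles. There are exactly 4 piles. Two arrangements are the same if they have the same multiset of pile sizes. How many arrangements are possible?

A partial list (first 12 by largest part):
17, 1, 1, 1
16, 2, 1, 1
15, 3, 1, 1
15, 2, 2, 1
14, 4, 1, 1
14, 3, 2, 1
14, 2, 2, 2
13, 5, 1, 1
13, 4, 2, 1
13, 3, 3, 1
13, 3, 2, 2
12, 6, 1, 1
…and 52 more, for 64 total.

64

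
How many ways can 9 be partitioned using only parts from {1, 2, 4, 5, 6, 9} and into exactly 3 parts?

3

They are:
6, 2, 1
5, 2, 2
4, 4, 1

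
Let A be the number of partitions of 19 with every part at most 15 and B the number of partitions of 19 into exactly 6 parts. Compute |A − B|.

Partitions of 19 with every part at most 15: 483.
Partitions of 19 into exactly 6 parts: 71.
|483 − 71| = 412.

412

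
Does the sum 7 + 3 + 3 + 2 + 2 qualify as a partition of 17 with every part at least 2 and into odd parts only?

The parts sum to 17, and the condition 'every summand is odd' is violated.

No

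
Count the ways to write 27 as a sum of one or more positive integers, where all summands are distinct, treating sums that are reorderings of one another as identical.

Direct enumeration gives 192 partitions.

192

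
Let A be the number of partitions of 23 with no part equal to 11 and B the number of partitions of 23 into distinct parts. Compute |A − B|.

1074

Partitions of 23 with no part equal to 11: 1178.
Partitions of 23 into distinct parts: 104.
|1178 − 104| = 1074.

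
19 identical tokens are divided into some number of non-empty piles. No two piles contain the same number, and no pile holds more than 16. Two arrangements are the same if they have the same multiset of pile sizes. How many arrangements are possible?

51

A partial list (first 12 by largest part):
16, 3
16, 2, 1
15, 4
15, 3, 1
14, 5
14, 4, 1
14, 3, 2
13, 6
13, 5, 1
13, 4, 2
13, 3, 2, 1
12, 7
…and 39 more, for 51 total.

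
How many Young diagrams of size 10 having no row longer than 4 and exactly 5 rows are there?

They are:
4, 3, 1, 1, 1
4, 2, 2, 1, 1
3, 3, 2, 1, 1
3, 2, 2, 2, 1
2, 2, 2, 2, 2
Counting gives 5.

5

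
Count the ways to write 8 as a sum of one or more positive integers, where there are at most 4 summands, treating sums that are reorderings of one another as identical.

15

The partitions of 8 that satisfy the conditions:
8
7,1
6,2
6,1,1
5,3
5,2,1
5,1,1,1
4,4
4,3,1
4,2,2
4,2,1,1
3,3,2
3,3,1,1
3,2,2,1
2,2,2,2
Counting gives 15.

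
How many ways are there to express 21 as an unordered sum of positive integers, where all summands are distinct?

A full systematic count gives 76.

76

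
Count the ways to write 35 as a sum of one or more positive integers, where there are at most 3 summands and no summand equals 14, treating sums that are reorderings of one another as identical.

109

Direct enumeration gives 109 partitions.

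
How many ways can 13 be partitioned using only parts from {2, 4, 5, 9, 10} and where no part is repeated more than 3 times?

4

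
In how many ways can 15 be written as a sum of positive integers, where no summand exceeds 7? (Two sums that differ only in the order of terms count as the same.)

131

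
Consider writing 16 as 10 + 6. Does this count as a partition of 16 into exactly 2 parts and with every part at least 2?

Yes

The parts sum to 16, and the condition 'there are exactly 2 summands' holds; the condition 'every summand is at least 2' holds.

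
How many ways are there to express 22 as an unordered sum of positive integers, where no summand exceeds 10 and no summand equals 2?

277

Systematic enumeration (by largest part, then next-largest, …) yields 277.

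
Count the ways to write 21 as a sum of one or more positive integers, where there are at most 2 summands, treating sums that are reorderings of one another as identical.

They are:
21
20 + 1
19 + 2
18 + 3
17 + 4
16 + 5
15 + 6
14 + 7
13 + 8
12 + 9
11 + 10

11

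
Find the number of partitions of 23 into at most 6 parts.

454

Enumerating by decreasing first part gives 454 partitions in all.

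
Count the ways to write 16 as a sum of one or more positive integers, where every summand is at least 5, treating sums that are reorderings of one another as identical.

6

Listing the qualifying partitions of 16:
16
5+11
6+10
7+9
8+8
5+5+6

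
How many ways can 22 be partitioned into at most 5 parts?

255

A full systematic count gives 255.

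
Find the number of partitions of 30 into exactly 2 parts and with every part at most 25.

11

The partitions of 30 that satisfy the conditions:
25,5
24,6
23,7
22,8
21,9
20,10
19,11
18,12
17,13
16,14
15,15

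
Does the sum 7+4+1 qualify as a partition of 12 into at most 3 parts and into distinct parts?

The parts sum to 12, and the condition 'there are at most 3 summands' holds; the condition 'all summands are distinct' holds.

Yes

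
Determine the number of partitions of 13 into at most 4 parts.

There are too many to list fully; the first 12 (by largest part) are:
13
12, 1
11, 2
11, 1, 1
10, 3
10, 2, 1
10, 1, 1, 1
9, 4
9, 3, 1
9, 2, 2
9, 2, 1, 1
8, 5
…and 27 more, for 39 total.

39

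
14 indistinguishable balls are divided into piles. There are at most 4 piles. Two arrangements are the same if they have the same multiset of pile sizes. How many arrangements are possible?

A partial list (first 12 by largest part):
14
13+1
12+2
12+1+1
11+3
11+2+1
11+1+1+1
10+4
10+3+1
10+2+2
10+2+1+1
9+5
…and 35 more, for 47 total.

47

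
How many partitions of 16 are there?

Counting exhaustively, 231 partitions satisfy the conditions.

231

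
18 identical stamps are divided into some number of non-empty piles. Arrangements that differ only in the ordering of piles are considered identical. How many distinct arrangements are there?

385

Direct enumeration gives 385 partitions.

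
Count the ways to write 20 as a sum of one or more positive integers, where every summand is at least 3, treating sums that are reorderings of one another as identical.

There are too many to list fully; the first 12 (by largest part) are:
20
17,3
16,4
15,5
14,6
14,3,3
13,7
13,4,3
12,8
12,5,3
12,4,4
11,9
…and 37 more, for 49 total.

49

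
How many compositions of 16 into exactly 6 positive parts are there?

Place 5 bars in the 15 internal gaps of a row of 16 dots: C(15,5) = 3003.

3003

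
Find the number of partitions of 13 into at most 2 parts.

The partitions of 13 that satisfy the conditions:
13
12, 1
11, 2
10, 3
9, 4
8, 5
7, 6

7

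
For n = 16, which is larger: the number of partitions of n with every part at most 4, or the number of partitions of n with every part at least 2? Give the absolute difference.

9

Partitions of 16 with every part at most 4: 64.
Partitions of 16 with every part at least 2: 55.
|64 − 55| = 9.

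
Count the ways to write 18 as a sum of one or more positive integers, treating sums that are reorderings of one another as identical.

385

Systematic enumeration (by largest part, then next-largest, …) yields 385.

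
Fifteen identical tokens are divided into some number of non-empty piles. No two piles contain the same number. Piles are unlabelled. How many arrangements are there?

27

A partial list (first 12 by largest part):
15
14,1
13,2
12,3
12,2,1
11,4
11,3,1
10,5
10,4,1
10,3,2
9,6
9,5,1
…and 15 more, for 27 total.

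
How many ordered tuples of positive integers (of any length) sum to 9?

256

Each of the 8 gaps between 9 units is either a break or not: 2^8 = 256.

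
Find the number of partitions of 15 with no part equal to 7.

154

A full systematic count gives 154.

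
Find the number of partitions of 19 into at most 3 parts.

40

A partial list (first 12 by largest part):
19
18 + 1
17 + 2
17 + 1 + 1
16 + 3
16 + 2 + 1
15 + 4
15 + 3 + 1
15 + 2 + 2
14 + 5
14 + 4 + 1
14 + 3 + 2
…and 28 more, for 40 total.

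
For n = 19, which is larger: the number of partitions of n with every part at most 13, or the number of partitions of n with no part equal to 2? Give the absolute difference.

Partitions of 19 with every part at most 13: 471.
Partitions of 19 with no part equal to 2: 193.
|471 − 193| = 278.

278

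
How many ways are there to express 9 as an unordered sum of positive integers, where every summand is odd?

Listing the qualifying partitions of 9:
9
7, 1, 1
5, 3, 1
5, 1, 1, 1, 1
3, 3, 3
3, 3, 1, 1, 1
3, 1, 1, 1, 1, 1, 1
1, 1, 1, 1, 1, 1, 1, 1, 1
Counting gives 8.

8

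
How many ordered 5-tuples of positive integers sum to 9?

By stars and bars with positive parts, the count is C(8,4) = 70.

70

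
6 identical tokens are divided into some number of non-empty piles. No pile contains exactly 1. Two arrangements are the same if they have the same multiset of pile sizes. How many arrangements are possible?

4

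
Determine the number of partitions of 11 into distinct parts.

They are:
11
10 + 1
9 + 2
8 + 3
8 + 2 + 1
7 + 4
7 + 3 + 1
6 + 5
6 + 4 + 1
6 + 3 + 2
5 + 4 + 2
5 + 3 + 2 + 1

12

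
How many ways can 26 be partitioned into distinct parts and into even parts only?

18

Listing the qualifying partitions of 26:
26
24 + 2
22 + 4
20 + 6
20 + 4 + 2
18 + 8
18 + 6 + 2
16 + 10
16 + 8 + 2
16 + 6 + 4
14 + 12
14 + 10 + 2
14 + 8 + 4
14 + 6 + 4 + 2
12 + 10 + 4
12 + 8 + 6
12 + 8 + 4 + 2
10 + 8 + 6 + 2
That's 18 in total.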